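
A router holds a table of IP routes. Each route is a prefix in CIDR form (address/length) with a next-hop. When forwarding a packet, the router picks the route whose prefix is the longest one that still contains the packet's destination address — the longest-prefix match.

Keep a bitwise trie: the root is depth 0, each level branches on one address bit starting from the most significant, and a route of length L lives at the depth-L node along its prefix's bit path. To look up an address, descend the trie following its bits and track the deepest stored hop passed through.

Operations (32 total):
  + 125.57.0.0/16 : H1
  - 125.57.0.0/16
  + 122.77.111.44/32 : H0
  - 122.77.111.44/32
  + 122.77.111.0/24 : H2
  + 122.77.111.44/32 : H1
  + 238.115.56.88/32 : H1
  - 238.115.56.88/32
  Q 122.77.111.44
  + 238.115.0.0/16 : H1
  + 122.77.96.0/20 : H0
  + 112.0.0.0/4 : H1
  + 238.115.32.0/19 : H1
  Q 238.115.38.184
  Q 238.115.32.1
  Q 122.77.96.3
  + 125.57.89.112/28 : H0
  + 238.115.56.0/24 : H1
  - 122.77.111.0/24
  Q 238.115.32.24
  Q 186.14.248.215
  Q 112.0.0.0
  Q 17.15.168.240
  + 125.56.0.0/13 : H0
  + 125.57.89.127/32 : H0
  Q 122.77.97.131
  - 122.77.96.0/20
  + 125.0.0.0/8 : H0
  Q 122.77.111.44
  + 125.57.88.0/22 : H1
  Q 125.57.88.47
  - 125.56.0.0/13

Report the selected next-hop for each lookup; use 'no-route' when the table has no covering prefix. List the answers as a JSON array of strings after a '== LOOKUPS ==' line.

Trace:
  add 125.57.0.0/16 -> H1 at depth 16
  del 125.57.0.0/16 (clear depth 16)
  add 122.77.111.44/32 -> H0 at depth 32
  del 122.77.111.44/32 (clear depth 32)
  add 122.77.111.0/24 -> H2 at depth 24
  add 122.77.111.44/32 -> H1 at depth 32
  add 238.115.56.88/32 -> H1 at depth 32
  del 238.115.56.88/32 (clear depth 32)
  ? 122.77.111.44  path d0:-→d1:-→d2:-→d3:-→d4:-→d5:-→d6:-→d7:-→d8:-→d9:-→d10:-→d11:-→d12:-→d13:-→d14:-→d15:-→d16:-→d17:-→d18:-→d19:-→d20:-→d21:-→d22:-→d23:-→d24:H2→d25:-→d26:-→d27:-→d28:-→d29:-→d30:-→d31:-→d32:H1  best=H1
  add 238.115.0.0/16 -> H1 at depth 16
  add 122.77.96.0/20 -> H0 at depth 20
  add 112.0.0.0/4 -> H1 at depth 4
  add 238.115.32.0/19 -> H1 at depth 19
  ? 238.115.38.184  path d0:-→d1:-→d2:-→d3:-→d4:-→d5:-→d6:-→d7:-→d8:-→d9:-→d10:-→d11:-→d12:-→d13:-→d14:-→d15:-→d16:H1→d17:-→d18:-→d19:H1  best=H1
  ? 238.115.32.1  path d0:-→d1:-→d2:-→d3:-→d4:-→d5:-→d6:-→d7:-→d8:-→d9:-→d10:-→d11:-→d12:-→d13:-→d14:-→d15:-→d16:H1→d17:-→d18:-→d19:H1  best=H1
  ? 122.77.96.3  path d0:-→d1:-→d2:-→d3:-→d4:H1→d5:-→d6:-→d7:-→d8:-→d9:-→d10:-→d11:-→d12:-→d13:-→d14:-→d15:-→d16:-→d17:-→d18:-→d19:-→d20:H0  best=H0
  add 125.57.89.112/28 -> H0 at depth 28
  add 238.115.56.0/24 -> H1 at depth 24
  del 122.77.111.0/24 (clear depth 24)
  ? 238.115.32.24  path d0:-→d1:-→d2:-→d3:-→d4:-→d5:-→d6:-→d7:-→d8:-→d9:-→d10:-→d11:-→d12:-→d13:-→d14:-→d15:-→d16:H1→d17:-→d18:-→d19:H1  best=H1
  ? 186.14.248.215  path d0:-→d1:-  best=no-route
  ? 112.0.0.0  path d0:-→d1:-→d2:-→d3:-→d4:H1  best=H1
  ? 17.15.168.240  path d0:-→d1:-  best=no-route
  add 125.56.0.0/13 -> H0 at depth 13
  add 125.57.89.127/32 -> H0 at depth 32
  ? 122.77.97.131  path d0:-→d1:-→d2:-→d3:-→d4:H1→d5:-→d6:-→d7:-→d8:-→d9:-→d10:-→d11:-→d12:-→d13:-→d14:-→d15:-→d16:-→d17:-→d18:-→d19:-→d20:H0  best=H0
  del 122.77.96.0/20 (clear depth 20)
  add 125.0.0.0/8 -> H0 at depth 8
  ? 122.77.111.44  path d0:-→d1:-→d2:-→d3:-→d4:H1→d5:-→d6:-→d7:-→d8:-→d9:-→d10:-→d11:-→d12:-→d13:-→d14:-→d15:-→d16:-→d17:-→d18:-→d19:-→d20:-→d21:-→d22:-→d23:-→d24:-→d25:-→d26:-→d27:-→d28:-→d29:-→d30:-→d31:-→d32:H1  best=H1
  add 125.57.88.0/22 -> H1 at depth 22
  ? 125.57.88.47  path d0:-→d1:-→d2:-→d3:-→d4:H1→d5:-→d6:-→d7:-→d8:H0→d9:-→d10:-→d11:-→d12:-→d13:H0→d14:-→d15:-→d16:-→d17:-→d18:-→d19:-→d20:-→d21:-→d22:H1→d23:-  best=H1
  del 125.56.0.0/13 (clear depth 13)

== LOOKUPS ==
["H1","H1","H1","H0","H1","no-route","H1","no-route","H0","H1","H1"]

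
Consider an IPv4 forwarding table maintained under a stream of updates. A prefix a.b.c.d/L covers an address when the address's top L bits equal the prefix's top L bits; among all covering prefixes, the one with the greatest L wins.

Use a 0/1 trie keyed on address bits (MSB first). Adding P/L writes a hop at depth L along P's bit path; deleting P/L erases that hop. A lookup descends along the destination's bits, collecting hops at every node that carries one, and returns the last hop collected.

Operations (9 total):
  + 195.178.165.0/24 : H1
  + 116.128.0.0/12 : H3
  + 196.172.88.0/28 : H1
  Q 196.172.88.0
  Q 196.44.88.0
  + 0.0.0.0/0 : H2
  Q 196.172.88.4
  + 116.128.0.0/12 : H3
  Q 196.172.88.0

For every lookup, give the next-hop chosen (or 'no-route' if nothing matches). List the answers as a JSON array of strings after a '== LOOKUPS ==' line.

Apply in order:
  + 195.178.165.0/24 (H1) depth=24
  + 116.128.0.0/12 (H3) depth=12
  + 196.172.88.0/28 (H1) depth=28
  Q 196.172.88.0: descend 1100010010101100010110000000 ; hops seen [H1] ; pick H1
  Q 196.44.88.0: descend 11000100 ; hops seen [∅] ; pick no-route
  + 0.0.0.0/0 (H2) depth=0
  Q 196.172.88.4: descend 1100010010101100010110000000 ; hops seen [H2,H1] ; pick H1
  + 116.128.0.0/12 (H3) depth=12
  Q 196.172.88.0: descend 1100010010101100010110000000 ; hops seen [H2,H1] ; pick H1

== LOOKUPS ==
["H1","no-route","H1","H1"]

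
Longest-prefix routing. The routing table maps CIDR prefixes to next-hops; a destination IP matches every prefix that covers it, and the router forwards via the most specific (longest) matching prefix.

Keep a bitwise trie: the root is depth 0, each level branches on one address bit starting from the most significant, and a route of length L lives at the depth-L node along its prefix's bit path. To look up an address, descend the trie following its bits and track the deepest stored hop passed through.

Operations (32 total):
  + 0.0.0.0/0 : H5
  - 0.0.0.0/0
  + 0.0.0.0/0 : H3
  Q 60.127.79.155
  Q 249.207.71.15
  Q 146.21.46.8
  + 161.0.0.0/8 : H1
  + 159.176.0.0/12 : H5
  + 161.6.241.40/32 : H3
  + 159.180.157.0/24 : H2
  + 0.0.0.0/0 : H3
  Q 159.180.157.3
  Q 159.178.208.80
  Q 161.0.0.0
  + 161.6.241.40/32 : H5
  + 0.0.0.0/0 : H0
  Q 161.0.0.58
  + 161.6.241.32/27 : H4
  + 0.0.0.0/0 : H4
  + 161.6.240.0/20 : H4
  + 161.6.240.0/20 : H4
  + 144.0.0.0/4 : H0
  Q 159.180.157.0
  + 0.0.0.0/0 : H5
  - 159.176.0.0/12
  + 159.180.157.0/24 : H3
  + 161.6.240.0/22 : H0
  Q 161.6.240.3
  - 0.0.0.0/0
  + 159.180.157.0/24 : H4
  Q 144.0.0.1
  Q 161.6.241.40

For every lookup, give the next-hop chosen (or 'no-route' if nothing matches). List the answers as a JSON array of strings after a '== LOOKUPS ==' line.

Trace:
  + 0.0.0.0/0 (H5) depth=0
  - 0.0.0.0/0 clear@0
  + 0.0.0.0/0 (H3) depth=0
  lookup 60.127.79.155: bits ε walk d0:H3 -> H3
  lookup 249.207.71.15: bits ε walk d0:H3 -> H3
  lookup 146.21.46.8: bits ε walk d0:H3 -> H3
  + 161.0.0.0/8 (H1) depth=8
  + 159.176.0.0/12 (H5) depth=12
  + 161.6.241.40/32 (H3) depth=32
  + 159.180.157.0/24 (H2) depth=24
  + 0.0.0.0/0 (H3) depth=0
  lookup 159.180.157.3: bits 100111111011010010011101 walk d0:H3→d1:-→d2:-→d3:-→d4:-→d5:-→d6:-→d7:-→d8:-→d9:-→d10:-→d11:-→d12:H5→d13:-→d14:-→d15:-→d16:-→d17:-→d18:-→d19:-→d20:-→d21:-→d22:-→d23:-→d24:H2 -> H2
  lookup 159.178.208.80: bits 1001111110110 walk d0:H3→d1:-→d2:-→d3:-→d4:-→d5:-→d6:-→d7:-→d8:-→d9:-→d10:-→d11:-→d12:H5→d13:- -> H5
  lookup 161.0.0.0: bits 1010000100000 walk d0:H3→d1:-→d2:-→d3:-→d4:-→d5:-→d6:-→d7:-→d8:H1→d9:-→d10:-→d11:-→d12:-→d13:- -> H1
  + 161.6.241.40/32 (H5) depth=32
  + 0.0.0.0/0 (H0) depth=0
  lookup 161.0.0.58: bits 1010000100000 walk d0:H0→d1:-→d2:-→d3:-→d4:-→d5:-→d6:-→d7:-→d8:H1→d9:-→d10:-→d11:-→d12:-→d13:- -> H1
  + 161.6.241.32/27 (H4) depth=27
  + 0.0.0.0/0 (H4) depth=0
  + 161.6.240.0/20 (H4) depth=20
  + 161.6.240.0/20 (H4) depth=20
  + 144.0.0.0/4 (H0) depth=4
  lookup 159.180.157.0: bits 100111111011010010011101 walk d0:H4→d1:-→d2:-→d3:-→d4:H0→d5:-→d6:-→d7:-→d8:-→d9:-→d10:-→d11:-→d12:H5→d13:-→d14:-→d15:-→d16:-→d17:-→d18:-→d19:-→d20:-→d21:-→d22:-→d23:-→d24:H2 -> H2
  + 0.0.0.0/0 (H5) depth=0
  - 159.176.0.0/12 clear@12
  + 159.180.157.0/24 (H3) depth=24
  + 161.6.240.0/22 (H0) depth=22
  lookup 161.6.240.3: bits 10100001000001101111000 walk d0:H5→d1:-→d2:-→d3:-→d4:-→d5:-→d6:-→d7:-→d8:H1→d9:-→d10:-→d11:-→d12:-→d13:-→d14:-→d15:-→d16:-→d17:-→d18:-→d19:-→d20:H4→d21:-→d22:H0→d23:- -> H0
  - 0.0.0.0/0 clear@0
  + 159.180.157.0/24 (H4) depth=24
  lookup 144.0.0.1: bits 1001 walk d0:-→d1:-→d2:-→d3:-→d4:H0 -> H0
  lookup 161.6.241.40: bits 10100001000001101111000100101000 walk d0:-→d1:-→d2:-→d3:-→d4:-→d5:-→d6:-→d7:-→d8:H1→d9:-→d10:-→d11:-→d12:-→d13:-→d14:-→d15:-→d16:-→d17:-→d18:-→d19:-→d20:H4→d21:-→d22:H0→d23:-→d24:-→d25:-→d26:-→d27:H4→d28:-→d29:-→d30:-→d31:-→d32:H5 -> H5

== LOOKUPS ==
["H3","H3","H3","H2","H5","H1","H1","H2","H0","H0","H5"]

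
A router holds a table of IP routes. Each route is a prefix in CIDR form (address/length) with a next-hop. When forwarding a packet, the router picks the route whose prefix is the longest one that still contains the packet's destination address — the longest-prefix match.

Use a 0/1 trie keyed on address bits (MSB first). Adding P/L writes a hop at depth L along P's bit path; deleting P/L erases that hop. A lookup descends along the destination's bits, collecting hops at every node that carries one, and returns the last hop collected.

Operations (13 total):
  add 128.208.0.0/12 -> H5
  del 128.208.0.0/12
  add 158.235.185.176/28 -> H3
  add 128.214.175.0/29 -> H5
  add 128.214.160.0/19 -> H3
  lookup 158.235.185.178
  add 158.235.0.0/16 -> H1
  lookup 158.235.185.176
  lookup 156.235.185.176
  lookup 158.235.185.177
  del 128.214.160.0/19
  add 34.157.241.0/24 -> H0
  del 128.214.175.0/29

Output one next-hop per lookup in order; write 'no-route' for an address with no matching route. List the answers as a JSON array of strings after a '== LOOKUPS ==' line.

Trace:
  add 128.208.0.0/12 -> H5 at depth 12
  - 128.208.0.0/12 clear@12
  add 158.235.185.176/28 -> H3 at depth 28
  add 128.214.175.0/29 -> H5 at depth 29
  add 128.214.160.0/19 -> H3 at depth 19
  Q 158.235.185.178: descend 1001111011101011101110011011 ; hops seen [H3] ; pick H3
  add 158.235.0.0/16 -> H1 at depth 16
  Q 158.235.185.176: descend 1001111011101011101110011011 ; hops seen [H1,H3] ; pick H3
  Q 156.235.185.176: descend 100111 ; hops seen [∅] ; pick no-route
  Q 158.235.185.177: descend 1001111011101011101110011011 ; hops seen [H1,H3] ; pick H3
  - 128.214.160.0/19 clear@19
  add 34.157.241.0/24 -> H0 at depth 24
  - 128.214.175.0/29 clear@29

== LOOKUPS ==
["H3","H3","no-route","H3"]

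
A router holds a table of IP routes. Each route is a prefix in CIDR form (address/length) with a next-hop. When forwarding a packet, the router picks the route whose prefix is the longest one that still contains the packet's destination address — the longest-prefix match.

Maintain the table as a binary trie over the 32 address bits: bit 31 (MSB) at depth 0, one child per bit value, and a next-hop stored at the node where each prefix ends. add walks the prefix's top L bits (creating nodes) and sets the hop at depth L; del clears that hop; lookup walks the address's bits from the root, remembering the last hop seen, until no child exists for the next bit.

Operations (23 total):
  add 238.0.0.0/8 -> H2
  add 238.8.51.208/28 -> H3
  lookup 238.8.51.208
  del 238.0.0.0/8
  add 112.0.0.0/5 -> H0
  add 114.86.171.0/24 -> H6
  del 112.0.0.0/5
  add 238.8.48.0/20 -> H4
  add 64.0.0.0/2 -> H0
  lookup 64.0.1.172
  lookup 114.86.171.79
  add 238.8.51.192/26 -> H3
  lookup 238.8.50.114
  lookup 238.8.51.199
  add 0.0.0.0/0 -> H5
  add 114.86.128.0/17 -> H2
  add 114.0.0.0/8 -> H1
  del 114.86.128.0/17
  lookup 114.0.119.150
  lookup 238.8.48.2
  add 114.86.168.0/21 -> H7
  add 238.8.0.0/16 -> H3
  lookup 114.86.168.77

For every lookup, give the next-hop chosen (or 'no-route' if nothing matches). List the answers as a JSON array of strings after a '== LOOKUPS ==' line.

Apply in order:
  add 238.0.0.0/8 -> H2 at depth 8
  add 238.8.51.208/28 -> H3 at depth 28
  lookup 238.8.51.208: bits 1110111000001000001100111101 walk d0:-→d1:-→d2:-→d3:-→d4:-→d5:-→d6:-→d7:-→d8:H2→d9:-→d10:-→d11:-→d12:-→d13:-→d14:-→d15:-→d16:-→d17:-→d18:-→d19:-→d20:-→d21:-→d22:-→d23:-→d24:-→d25:-→d26:-→d27:-→d28:H3 -> H3
  - 238.0.0.0/8 clear@8
  add 112.0.0.0/5 -> H0 at depth 5
  add 114.86.171.0/24 -> H6 at depth 24
  - 112.0.0.0/5 clear@5
  add 238.8.48.0/20 -> H4 at depth 20
  add 64.0.0.0/2 -> H0 at depth 2
  lookup 64.0.1.172: bits 01 walk d0:-→d1:-→d2:H0 -> H0
  lookup 114.86.171.79: bits 011100100101011010101011 walk d0:-→d1:-→d2:H0→d3:-→d4:-→d5:-→d6:-→d7:-→d8:-→d9:-→d10:-→d11:-→d12:-→d13:-→d14:-→d15:-→d16:-→d17:-→d18:-→d19:-→d20:-→d21:-→d22:-→d23:-→d24:H6 -> H6
  add 238.8.51.192/26 -> H3 at depth 26
  lookup 238.8.50.114: bits 11101110000010000011001 walk d0:-→d1:-→d2:-→d3:-→d4:-→d5:-→d6:-→d7:-→d8:-→d9:-→d10:-→d11:-→d12:-→d13:-→d14:-→d15:-→d16:-→d17:-→d18:-→d19:-→d20:H4→d21:-→d22:-→d23:- -> H4
  lookup 238.8.51.199: bits 111011100000100000110011110 walk d0:-→d1:-→d2:-→d3:-→d4:-→d5:-→d6:-→d7:-→d8:-→d9:-→d10:-→d11:-→d12:-→d13:-→d14:-→d15:-→d16:-→d17:-→d18:-→d19:-→d20:H4→d21:-→d22:-→d23:-→d24:-→d25:-→d26:H3→d27:- -> H3
  add 0.0.0.0/0 -> H5 at depth 0
  add 114.86.128.0/17 -> H2 at depth 17
  add 114.0.0.0/8 -> H1 at depth 8
  - 114.86.128.0/17 clear@17
  lookup 114.0.119.150: bits 011100100 walk d0:H5→d1:-→d2:H0→d3:-→d4:-→d5:-→d6:-→d7:-→d8:H1→d9:- -> H1
  lookup 238.8.48.2: bits 1110111000001000001100 walk d0:H5→d1:-→d2:-→d3:-→d4:-→d5:-→d6:-→d7:-→d8:-→d9:-→d10:-→d11:-→d12:-→d13:-→d14:-→d15:-→d16:-→d17:-→d18:-→d19:-→d20:H4→d21:-→d22:- -> H4
  add 114.86.168.0/21 -> H7 at depth 21
  add 238.8.0.0/16 -> H3 at depth 16
  lookup 114.86.168.77: bits 0111001001010110101010 walk d0:H5→d1:-→d2:H0→d3:-→d4:-→d5:-→d6:-→d7:-→d8:H1→d9:-→d10:-→d11:-→d12:-→d13:-→d14:-→d15:-→d16:-→d17:-→d18:-→d19:-→d20:-→d21:H7→d22:- -> H7

== LOOKUPS ==
["H3","H0","H6","H4","H3","H1","H4","H7"]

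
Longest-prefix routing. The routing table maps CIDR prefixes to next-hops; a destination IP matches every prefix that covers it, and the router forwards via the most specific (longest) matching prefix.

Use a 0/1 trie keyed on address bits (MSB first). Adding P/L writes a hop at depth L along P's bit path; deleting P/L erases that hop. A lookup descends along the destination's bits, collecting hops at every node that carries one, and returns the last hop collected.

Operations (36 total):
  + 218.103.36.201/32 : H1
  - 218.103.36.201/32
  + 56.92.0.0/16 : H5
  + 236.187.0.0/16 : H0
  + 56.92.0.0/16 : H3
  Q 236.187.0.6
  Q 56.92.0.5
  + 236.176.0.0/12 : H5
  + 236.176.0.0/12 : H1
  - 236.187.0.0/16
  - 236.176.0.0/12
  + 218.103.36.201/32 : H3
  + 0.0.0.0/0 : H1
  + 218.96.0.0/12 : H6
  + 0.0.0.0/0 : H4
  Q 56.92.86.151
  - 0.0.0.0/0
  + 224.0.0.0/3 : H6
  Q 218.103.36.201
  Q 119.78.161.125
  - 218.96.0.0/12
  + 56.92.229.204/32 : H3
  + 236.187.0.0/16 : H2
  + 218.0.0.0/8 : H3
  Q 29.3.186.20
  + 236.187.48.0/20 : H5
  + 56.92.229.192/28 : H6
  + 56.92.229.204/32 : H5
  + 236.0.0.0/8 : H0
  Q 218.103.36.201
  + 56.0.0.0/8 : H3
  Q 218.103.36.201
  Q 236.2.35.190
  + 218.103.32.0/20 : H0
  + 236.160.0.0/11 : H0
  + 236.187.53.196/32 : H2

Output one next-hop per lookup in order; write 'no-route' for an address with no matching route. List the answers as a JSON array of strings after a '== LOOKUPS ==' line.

Apply in order:
  add 218.103.36.201/32 -> H1 at depth 32
  del 218.103.36.201/32 (clear depth 32)
  add 56.92.0.0/16 -> H5 at depth 16
  add 236.187.0.0/16 -> H0 at depth 16
  add 56.92.0.0/16 -> H3 at depth 16
  Q 236.187.0.6: descend 1110110010111011 ; hops seen [H0] ; pick H0
  Q 56.92.0.5: descend 0011100001011100 ; hops seen [H3] ; pick H3
  add 236.176.0.0/12 -> H5 at depth 12
  add 236.176.0.0/12 -> H1 at depth 12
  del 236.187.0.0/16 (clear depth 16)
  del 236.176.0.0/12 (clear depth 12)
  add 218.103.36.201/32 -> H3 at depth 32
  add 0.0.0.0/0 -> H1 at depth 0
  add 218.96.0.0/12 -> H6 at depth 12
  add 0.0.0.0/0 -> H4 at depth 0
  Q 56.92.86.151: descend 0011100001011100 ; hops seen [H4,H3] ; pick H3
  del 0.0.0.0/0 (clear depth 0)
  add 224.0.0.0/3 -> H6 at depth 3
  Q 218.103.36.201: descend 11011010011001110010010011001001 ; hops seen [H6,H3] ; pick H3
  Q 119.78.161.125: descend 0 ; hops seen [∅] ; pick no-route
  del 218.96.0.0/12 (clear depth 12)
  add 56.92.229.204/32 -> H3 at depth 32
  add 236.187.0.0/16 -> H2 at depth 16
  add 218.0.0.0/8 -> H3 at depth 8
  Q 29.3.186.20: descend 00 ; hops seen [∅] ; pick no-route
  add 236.187.48.0/20 -> H5 at depth 20
  add 56.92.229.192/28 -> H6 at depth 28
  add 56.92.229.204/32 -> H5 at depth 32
  add 236.0.0.0/8 -> H0 at depth 8
  Q 218.103.36.201: descend 11011010011001110010010011001001 ; hops seen [H3,H3] ; pick H3
  add 56.0.0.0/8 -> H3 at depth 8
  Q 218.103.36.201: descend 11011010011001110010010011001001 ; hops seen [H3,H3] ; pick H3
  Q 236.2.35.190: descend 11101100 ; hops seen [H6,H0] ; pick H0
  add 218.103.32.0/20 -> H0 at depth 20
  add 236.160.0.0/11 -> H0 at depth 11
  add 236.187.53.196/32 -> H2 at depth 32

== LOOKUPS ==
["H0","H3","H3","H3","no-route","no-route","H3","H3","H0"]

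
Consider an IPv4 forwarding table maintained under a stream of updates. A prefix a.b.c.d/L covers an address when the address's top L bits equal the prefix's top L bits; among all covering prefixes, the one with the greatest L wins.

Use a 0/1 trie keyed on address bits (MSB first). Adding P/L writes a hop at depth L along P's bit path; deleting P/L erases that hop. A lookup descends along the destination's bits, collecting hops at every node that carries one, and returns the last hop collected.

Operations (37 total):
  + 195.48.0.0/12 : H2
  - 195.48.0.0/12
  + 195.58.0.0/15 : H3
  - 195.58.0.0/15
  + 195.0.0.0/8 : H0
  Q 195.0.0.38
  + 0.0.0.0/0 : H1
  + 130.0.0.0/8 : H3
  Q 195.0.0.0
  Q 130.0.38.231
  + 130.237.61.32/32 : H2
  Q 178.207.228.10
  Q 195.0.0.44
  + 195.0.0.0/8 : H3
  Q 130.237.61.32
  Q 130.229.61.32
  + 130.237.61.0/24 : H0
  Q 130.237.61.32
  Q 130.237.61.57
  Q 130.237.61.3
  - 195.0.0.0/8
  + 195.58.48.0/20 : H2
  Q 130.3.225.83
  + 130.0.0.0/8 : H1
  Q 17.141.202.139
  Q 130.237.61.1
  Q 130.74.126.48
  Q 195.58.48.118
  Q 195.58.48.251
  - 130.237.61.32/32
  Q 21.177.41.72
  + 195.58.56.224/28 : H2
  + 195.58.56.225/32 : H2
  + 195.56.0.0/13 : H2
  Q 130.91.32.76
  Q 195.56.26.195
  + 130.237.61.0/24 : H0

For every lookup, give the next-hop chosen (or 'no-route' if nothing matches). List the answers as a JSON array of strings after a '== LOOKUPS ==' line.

Process each operation:
  add 195.48.0.0/12 -> H2 at depth 12
  - 195.48.0.0/12 clear@12
  add 195.58.0.0/15 -> H3 at depth 15
  - 195.58.0.0/15 clear@15
  add 195.0.0.0/8 -> H0 at depth 8
  ? 195.0.0.38  path d0:-→d1:-→d2:-→d3:-→d4:-→d5:-→d6:-→d7:-→d8:H0→d9:-→d10:-  best=H0
  add 0.0.0.0/0 -> H1 at depth 0
  add 130.0.0.0/8 -> H3 at depth 8
  ? 195.0.0.0  path d0:H1→d1:-→d2:-→d3:-→d4:-→d5:-→d6:-→d7:-→d8:H0→d9:-→d10:-  best=H0
  ? 130.0.38.231  path d0:H1→d1:-→d2:-→d3:-→d4:-→d5:-→d6:-→d7:-→d8:H3  best=H3
  add 130.237.61.32/32 -> H2 at depth 32
  ? 178.207.228.10  path d0:H1→d1:-→d2:-  best=H1
  ? 195.0.0.44  path d0:H1→d1:-→d2:-→d3:-→d4:-→d5:-→d6:-→d7:-→d8:H0→d9:-→d10:-  best=H0
  add 195.0.0.0/8 -> H3 at depth 8
  ? 130.237.61.32  path d0:H1→d1:-→d2:-→d3:-→d4:-→d5:-→d6:-→d7:-→d8:H3→d9:-→d10:-→d11:-→d12:-→d13:-→d14:-→d15:-→d16:-→d17:-→d18:-→d19:-→d20:-→d21:-→d22:-→d23:-→d24:-→d25:-→d26:-→d27:-→d28:-→d29:-→d30:-→d31:-→d32:H2  best=H2
  ? 130.229.61.32  path d0:H1→d1:-→d2:-→d3:-→d4:-→d5:-→d6:-→d7:-→d8:H3→d9:-→d10:-→d11:-→d12:-  best=H3
  add 130.237.61.0/24 -> H0 at depth 24
  ? 130.237.61.32  path d0:H1→d1:-→d2:-→d3:-→d4:-→d5:-→d6:-→d7:-→d8:H3→d9:-→d10:-→d11:-→d12:-→d13:-→d14:-→d15:-→d16:-→d17:-→d18:-→d19:-→d20:-→d21:-→d22:-→d23:-→d24:H0→d25:-→d26:-→d27:-→d28:-→d29:-→d30:-→d31:-→d32:H2  best=H2
  ? 130.237.61.57  path d0:H1→d1:-→d2:-→d3:-→d4:-→d5:-→d6:-→d7:-→d8:H3→d9:-→d10:-→d11:-→d12:-→d13:-→d14:-→d15:-→d16:-→d17:-→d18:-→d19:-→d20:-→d21:-→d22:-→d23:-→d24:H0→d25:-→d26:-→d27:-  best=H0
  ? 130.237.61.3  path d0:H1→d1:-→d2:-→d3:-→d4:-→d5:-→d6:-→d7:-→d8:H3→d9:-→d10:-→d11:-→d12:-→d13:-→d14:-→d15:-→d16:-→d17:-→d18:-→d19:-→d20:-→d21:-→d22:-→d23:-→d24:H0→d25:-→d26:-  best=H0
  - 195.0.0.0/8 clear@8
  add 195.58.48.0/20 -> H2 at depth 20
  ? 130.3.225.83  path d0:H1→d1:-→d2:-→d3:-→d4:-→d5:-→d6:-→d7:-→d8:H3  best=H3
  add 130.0.0.0/8 -> H1 at depth 8
  ? 17.141.202.139  path d0:H1  best=H1
  ? 130.237.61.1  path d0:H1→d1:-→d2:-→d3:-→d4:-→d5:-→d6:-→d7:-→d8:H1→d9:-→d10:-→d11:-→d12:-→d13:-→d14:-→d15:-→d16:-→d17:-→d18:-→d19:-→d20:-→d21:-→d22:-→d23:-→d24:H0→d25:-→d26:-  best=H0
  ? 130.74.126.48  path d0:H1→d1:-→d2:-→d3:-→d4:-→d5:-→d6:-→d7:-→d8:H1  best=H1
  ? 195.58.48.118  path d0:H1→d1:-→d2:-→d3:-→d4:-→d5:-→d6:-→d7:-→d8:-→d9:-→d10:-→d11:-→d12:-→d13:-→d14:-→d15:-→d16:-→d17:-→d18:-→d19:-→d20:H2  best=H2
  ? 195.58.48.251  path d0:H1→d1:-→d2:-→d3:-→d4:-→d5:-→d6:-→d7:-→d8:-→d9:-→d10:-→d11:-→d12:-→d13:-→d14:-→d15:-→d16:-→d17:-→d18:-→d19:-→d20:H2  best=H2
  - 130.237.61.32/32 clear@32
  ? 21.177.41.72  path d0:H1  best=H1
  add 195.58.56.224/28 -> H2 at depth 28
  add 195.58.56.225/32 -> H2 at depth 32
  add 195.56.0.0/13 -> H2 at depth 13
  ? 130.91.32.76  path d0:H1→d1:-→d2:-→d3:-→d4:-→d5:-→d6:-→d7:-→d8:H1  best=H1
  ? 195.56.26.195  path d0:H1→d1:-→d2:-→d3:-→d4:-→d5:-→d6:-→d7:-→d8:-→d9:-→d10:-→d11:-→d12:-→d13:H2→d14:-  best=H2
  add 130.237.61.0/24 -> H0 at depth 24

== LOOKUPS ==
["H0","H0","H3","H1","H0","H2","H3","H2","H0","H0","H3","H1","H0","H1","H2","H2","H1","H1","H2"]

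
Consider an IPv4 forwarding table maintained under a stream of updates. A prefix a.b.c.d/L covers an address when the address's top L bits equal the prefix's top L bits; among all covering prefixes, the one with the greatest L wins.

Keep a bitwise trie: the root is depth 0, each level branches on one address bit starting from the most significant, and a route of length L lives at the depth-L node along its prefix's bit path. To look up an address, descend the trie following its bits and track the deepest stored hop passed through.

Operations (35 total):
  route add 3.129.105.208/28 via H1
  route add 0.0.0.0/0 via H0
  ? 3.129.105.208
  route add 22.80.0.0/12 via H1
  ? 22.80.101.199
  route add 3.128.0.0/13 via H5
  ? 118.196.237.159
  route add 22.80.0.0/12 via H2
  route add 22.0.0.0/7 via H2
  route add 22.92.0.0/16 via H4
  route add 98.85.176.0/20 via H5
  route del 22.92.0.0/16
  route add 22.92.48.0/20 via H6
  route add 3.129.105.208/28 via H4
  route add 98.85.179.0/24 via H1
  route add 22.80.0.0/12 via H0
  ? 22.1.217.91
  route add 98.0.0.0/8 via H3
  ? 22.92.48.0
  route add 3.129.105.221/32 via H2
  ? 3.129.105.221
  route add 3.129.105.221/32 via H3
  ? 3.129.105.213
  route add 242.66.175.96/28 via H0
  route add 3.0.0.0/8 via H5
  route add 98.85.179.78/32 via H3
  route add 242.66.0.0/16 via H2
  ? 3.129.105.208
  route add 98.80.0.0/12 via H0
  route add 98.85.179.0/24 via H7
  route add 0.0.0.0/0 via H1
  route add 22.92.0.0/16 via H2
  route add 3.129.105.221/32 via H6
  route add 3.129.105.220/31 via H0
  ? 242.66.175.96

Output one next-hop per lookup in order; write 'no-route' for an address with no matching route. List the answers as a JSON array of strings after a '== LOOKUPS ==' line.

Process each operation:
  + 3.129.105.208/28 (H1) depth=28
  + 0.0.0.0/0 (H0) depth=0
  Q 3.129.105.208: descend 0000001110000001011010011101 ; hops seen [H0,H1] ; pick H1
  + 22.80.0.0/12 (H1) depth=12
  Q 22.80.101.199: descend 000101100101 ; hops seen [H0,H1] ; pick H1
  + 3.128.0.0/13 (H5) depth=13
  Q 118.196.237.159: descend 0 ; hops seen [H0] ; pick H0
  + 22.80.0.0/12 (H2) depth=12
  + 22.0.0.0/7 (H2) depth=7
  + 22.92.0.0/16 (H4) depth=16
  + 98.85.176.0/20 (H5) depth=20
  - 22.92.0.0/16 clear@16
  + 22.92.48.0/20 (H6) depth=20
  + 3.129.105.208/28 (H4) depth=28
  + 98.85.179.0/24 (H1) depth=24
  + 22.80.0.0/12 (H0) depth=12
  Q 22.1.217.91: descend 000101100 ; hops seen [H0,H2] ; pick H2
  + 98.0.0.0/8 (H3) depth=8
  Q 22.92.48.0: descend 00010110010111000011 ; hops seen [H0,H2,H0,H6] ; pick H6
  + 3.129.105.221/32 (H2) depth=32
  Q 3.129.105.221: descend 00000011100000010110100111011101 ; hops seen [H0,H5,H4,H2] ; pick H2
  + 3.129.105.221/32 (H3) depth=32
  Q 3.129.105.213: descend 0000001110000001011010011101 ; hops seen [H0,H5,H4] ; pick H4
  + 242.66.175.96/28 (H0) depth=28
  + 3.0.0.0/8 (H5) depth=8
  + 98.85.179.78/32 (H3) depth=32
  + 242.66.0.0/16 (H2) depth=16
  Q 3.129.105.208: descend 0000001110000001011010011101 ; hops seen [H0,H5,H5,H4] ; pick H4
  + 98.80.0.0/12 (H0) depth=12
  + 98.85.179.0/24 (H7) depth=24
  + 0.0.0.0/0 (H1) depth=0
  + 22.92.0.0/16 (H2) depth=16
  + 3.129.105.221/32 (H6) depth=32
  + 3.129.105.220/31 (H0) depth=31
  Q 242.66.175.96: descend 1111001001000010101011110110 ; hops seen [H1,H2,H0] ; pick H0

== LOOKUPS ==
["H1","H1","H0","H2","H6","H2","H4","H4","H0"]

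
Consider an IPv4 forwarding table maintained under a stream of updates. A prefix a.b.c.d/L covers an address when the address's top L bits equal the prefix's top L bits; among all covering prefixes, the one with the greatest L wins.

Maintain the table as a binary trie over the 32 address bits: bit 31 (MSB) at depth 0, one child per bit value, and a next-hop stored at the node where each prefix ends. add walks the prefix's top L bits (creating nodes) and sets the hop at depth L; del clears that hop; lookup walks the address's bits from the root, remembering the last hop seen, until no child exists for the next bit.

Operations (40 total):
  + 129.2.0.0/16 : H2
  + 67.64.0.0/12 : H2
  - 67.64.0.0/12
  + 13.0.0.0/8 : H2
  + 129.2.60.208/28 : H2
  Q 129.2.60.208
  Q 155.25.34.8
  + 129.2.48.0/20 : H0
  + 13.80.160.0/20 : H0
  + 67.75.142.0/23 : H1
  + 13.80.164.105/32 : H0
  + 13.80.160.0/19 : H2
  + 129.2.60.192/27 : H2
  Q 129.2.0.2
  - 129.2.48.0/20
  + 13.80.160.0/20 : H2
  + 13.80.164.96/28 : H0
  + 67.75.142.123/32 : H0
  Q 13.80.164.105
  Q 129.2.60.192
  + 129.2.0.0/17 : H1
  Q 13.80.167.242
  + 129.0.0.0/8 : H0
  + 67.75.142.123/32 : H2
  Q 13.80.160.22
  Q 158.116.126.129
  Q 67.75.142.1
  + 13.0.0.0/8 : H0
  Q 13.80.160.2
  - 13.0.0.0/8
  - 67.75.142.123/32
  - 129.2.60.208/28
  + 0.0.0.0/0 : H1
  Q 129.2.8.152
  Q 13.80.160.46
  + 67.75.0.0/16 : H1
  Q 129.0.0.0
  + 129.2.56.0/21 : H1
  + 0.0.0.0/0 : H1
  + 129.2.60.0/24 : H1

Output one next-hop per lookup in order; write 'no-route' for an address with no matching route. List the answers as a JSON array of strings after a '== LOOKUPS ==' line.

Trace:
  add 129.2.0.0/16 -> H2 at depth 16
  add 67.64.0.0/12 -> H2 at depth 12
  del 67.64.0.0/12 (clear depth 12)
  add 13.0.0.0/8 -> H2 at depth 8
  add 129.2.60.208/28 -> H2 at depth 28
  lookup 129.2.60.208: bits 1000000100000010001111001101 walk d0:-→d1:-→d2:-→d3:-→d4:-→d5:-→d6:-→d7:-→d8:-→d9:-→d10:-→d11:-→d12:-→d13:-→d14:-→d15:-→d16:H2→d17:-→d18:-→d19:-→d20:-→d21:-→d22:-→d23:-→d24:-→d25:-→d26:-→d27:-→d28:H2 -> H2
  lookup 155.25.34.8: bits 100 walk d0:-→d1:-→d2:-→d3:- -> no-route
  add 129.2.48.0/20 -> H0 at depth 20
  add 13.80.160.0/20 -> H0 at depth 20
  add 67.75.142.0/23 -> H1 at depth 23
  add 13.80.164.105/32 -> H0 at depth 32
  add 13.80.160.0/19 -> H2 at depth 19
  add 129.2.60.192/27 -> H2 at depth 27
  lookup 129.2.0.2: bits 100000010000001000 walk d0:-→d1:-→d2:-→d3:-→d4:-→d5:-→d6:-→d7:-→d8:-→d9:-→d10:-→d11:-→d12:-→d13:-→d14:-→d15:-→d16:H2→d17:-→d18:- -> H2
  del 129.2.48.0/20 (clear depth 20)
  add 13.80.160.0/20 -> H2 at depth 20
  add 13.80.164.96/28 -> H0 at depth 28
  add 67.75.142.123/32 -> H0 at depth 32
  lookup 13.80.164.105: bits 00001101010100001010010001101001 walk d0:-→d1:-→d2:-→d3:-→d4:-→d5:-→d6:-→d7:-→d8:H2→d9:-→d10:-→d11:-→d12:-→d13:-→d14:-→d15:-→d16:-→d17:-→d18:-→d19:H2→d20:H2→d21:-→d22:-→d23:-→d24:-→d25:-→d26:-→d27:-→d28:H0→d29:-→d30:-→d31:-→d32:H0 -> H0
  lookup 129.2.60.192: bits 100000010000001000111100110 walk d0:-→d1:-→d2:-→d3:-→d4:-→d5:-→d6:-→d7:-→d8:-→d9:-→d10:-→d11:-→d12:-→d13:-→d14:-→d15:-→d16:H2→d17:-→d18:-→d19:-→d20:-→d21:-→d22:-→d23:-→d24:-→d25:-→d26:-→d27:H2 -> H2
  add 129.2.0.0/17 -> H1 at depth 17
  lookup 13.80.167.242: bits 0000110101010000101001 walk d0:-→d1:-→d2:-→d3:-→d4:-→d5:-→d6:-→d7:-→d8:H2→d9:-→d10:-→d11:-→d12:-→d13:-→d14:-→d15:-→d16:-→d17:-→d18:-→d19:H2→d20:H2→d21:-→d22:- -> H2
  add 129.0.0.0/8 -> H0 at depth 8
  add 67.75.142.123/32 -> H2 at depth 32
  lookup 13.80.160.22: bits 000011010101000010100 walk d0:-→d1:-→d2:-→d3:-→d4:-→d5:-→d6:-→d7:-→d8:H2→d9:-→d10:-→d11:-→d12:-→d13:-→d14:-→d15:-→d16:-→d17:-→d18:-→d19:H2→d20:H2→d21:- -> H2
  lookup 158.116.126.129: bits 100 walk d0:-→d1:-→d2:-→d3:- -> no-route
  lookup 67.75.142.1: bits 0100001101001011100011100 walk d0:-→d1:-→d2:-→d3:-→d4:-→d5:-→d6:-→d7:-→d8:-→d9:-→d10:-→d11:-→d12:-→d13:-→d14:-→d15:-→d16:-→d17:-→d18:-→d19:-→d20:-→d21:-→d22:-→d23:H1→d24:-→d25:- -> H1
  add 13.0.0.0/8 -> H0 at depth 8
  lookup 13.80.160.2: bits 000011010101000010100 walk d0:-→d1:-→d2:-→d3:-→d4:-→d5:-→d6:-→d7:-→d8:H0→d9:-→d10:-→d11:-→d12:-→d13:-→d14:-→d15:-→d16:-→d17:-→d18:-→d19:H2→d20:H2→d21:- -> H2
  del 13.0.0.0/8 (clear depth 8)
  del 67.75.142.123/32 (clear depth 32)
  del 129.2.60.208/28 (clear depth 28)
  add 0.0.0.0/0 -> H1 at depth 0
  lookup 129.2.8.152: bits 100000010000001000 walk d0:H1→d1:-→d2:-→d3:-→d4:-→d5:-→d6:-→d7:-→d8:H0→d9:-→d10:-→d11:-→d12:-→d13:-→d14:-→d15:-→d16:H2→d17:H1→d18:- -> H1
  lookup 13.80.160.46: bits 000011010101000010100 walk d0:H1→d1:-→d2:-→d3:-→d4:-→d5:-→d6:-→d7:-→d8:-→d9:-→d10:-→d11:-→d12:-→d13:-→d14:-→d15:-→d16:-→d17:-→d18:-→d19:H2→d20:H2→d21:- -> H2
  add 67.75.0.0/16 -> H1 at depth 16
  lookup 129.0.0.0: bits 10000001000000 walk d0:H1→d1:-→d2:-→d3:-→d4:-→d5:-→d6:-→d7:-→d8:H0→d9:-→d10:-→d11:-→d12:-→d13:-→d14:- -> H0
  add 129.2.56.0/21 -> H1 at depth 21
  add 0.0.0.0/0 -> H1 at depth 0
  add 129.2.60.0/24 -> H1 at depth 24

== LOOKUPS ==
["H2","no-route","H2","H0","H2","H2","H2","no-route","H1","H2","H1","H2","H0"]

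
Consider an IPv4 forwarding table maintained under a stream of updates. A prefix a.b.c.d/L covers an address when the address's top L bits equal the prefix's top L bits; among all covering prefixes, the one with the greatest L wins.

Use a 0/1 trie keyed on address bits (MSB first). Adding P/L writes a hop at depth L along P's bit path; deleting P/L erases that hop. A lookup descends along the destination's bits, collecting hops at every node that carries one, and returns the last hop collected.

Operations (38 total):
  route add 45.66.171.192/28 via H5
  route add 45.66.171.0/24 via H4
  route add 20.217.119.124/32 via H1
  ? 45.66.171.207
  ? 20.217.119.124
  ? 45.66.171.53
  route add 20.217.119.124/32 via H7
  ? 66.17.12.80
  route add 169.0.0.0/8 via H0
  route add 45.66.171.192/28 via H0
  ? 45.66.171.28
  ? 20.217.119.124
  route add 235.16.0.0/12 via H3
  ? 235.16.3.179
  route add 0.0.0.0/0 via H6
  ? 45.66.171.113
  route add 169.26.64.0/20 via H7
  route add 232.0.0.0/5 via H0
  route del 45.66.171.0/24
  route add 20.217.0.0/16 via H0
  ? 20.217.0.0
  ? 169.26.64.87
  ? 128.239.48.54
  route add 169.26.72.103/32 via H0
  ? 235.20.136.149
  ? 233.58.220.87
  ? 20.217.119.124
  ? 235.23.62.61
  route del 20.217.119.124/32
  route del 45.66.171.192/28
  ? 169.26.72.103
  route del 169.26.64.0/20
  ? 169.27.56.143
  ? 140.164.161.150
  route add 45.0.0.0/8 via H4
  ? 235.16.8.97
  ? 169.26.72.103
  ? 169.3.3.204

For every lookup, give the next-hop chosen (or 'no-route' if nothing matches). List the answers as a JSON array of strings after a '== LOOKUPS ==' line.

Apply in order:
  add 45.66.171.192/28 -> H5 at depth 28
  add 45.66.171.0/24 -> H4 at depth 24
  add 20.217.119.124/32 -> H1 at depth 32
  lookup 45.66.171.207: bits 0010110101000010101010111100 walk d0:-→d1:-→d2:-→d3:-→d4:-→d5:-→d6:-→d7:-→d8:-→d9:-→d10:-→d11:-→d12:-→d13:-→d14:-→d15:-→d16:-→d17:-→d18:-→d19:-→d20:-→d21:-→d22:-→d23:-→d24:H4→d25:-→d26:-→d27:-→d28:H5 -> H5
  lookup 20.217.119.124: bits 00010100110110010111011101111100 walk d0:-→d1:-→d2:-→d3:-→d4:-→d5:-→d6:-→d7:-→d8:-→d9:-→d10:-→d11:-→d12:-→d13:-→d14:-→d15:-→d16:-→d17:-→d18:-→d19:-→d20:-→d21:-→d22:-→d23:-→d24:-→d25:-→d26:-→d27:-→d28:-→d29:-→d30:-→d31:-→d32:H1 -> H1
  lookup 45.66.171.53: bits 001011010100001010101011 walk d0:-→d1:-→d2:-→d3:-→d4:-→d5:-→d6:-→d7:-→d8:-→d9:-→d10:-→d11:-→d12:-→d13:-→d14:-→d15:-→d16:-→d17:-→d18:-→d19:-→d20:-→d21:-→d22:-→d23:-→d24:H4 -> H4
  add 20.217.119.124/32 -> H7 at depth 32
  lookup 66.17.12.80: bits 0 walk d0:-→d1:- -> no-route
  add 169.0.0.0/8 -> H0 at depth 8
  add 45.66.171.192/28 -> H0 at depth 28
  lookup 45.66.171.28: bits 001011010100001010101011 walk d0:-→d1:-→d2:-→d3:-→d4:-→d5:-→d6:-→d7:-→d8:-→d9:-→d10:-→d11:-→d12:-→d13:-→d14:-→d15:-→d16:-→d17:-→d18:-→d19:-→d20:-→d21:-→d22:-→d23:-→d24:H4 -> H4
  lookup 20.217.119.124: bits 00010100110110010111011101111100 walk d0:-→d1:-→d2:-→d3:-→d4:-→d5:-→d6:-→d7:-→d8:-→d9:-→d10:-→d11:-→d12:-→d13:-→d14:-→d15:-→d16:-→d17:-→d18:-→d19:-→d20:-→d21:-→d22:-→d23:-→d24:-→d25:-→d26:-→d27:-→d28:-→d29:-→d30:-→d31:-→d32:H7 -> H7
  add 235.16.0.0/12 -> H3 at depth 12
  lookup 235.16.3.179: bits 111010110001 walk d0:-→d1:-→d2:-→d3:-→d4:-→d5:-→d6:-→d7:-→d8:-→d9:-→d10:-→d11:-→d12:H3 -> H3
  add 0.0.0.0/0 -> H6 at depth 0
  lookup 45.66.171.113: bits 001011010100001010101011 walk d0:H6→d1:-→d2:-→d3:-→d4:-→d5:-→d6:-→d7:-→d8:-→d9:-→d10:-→d11:-→d12:-→d13:-→d14:-→d15:-→d16:-→d17:-→d18:-→d19:-→d20:-→d21:-→d22:-→d23:-→d24:H4 -> H4
  add 169.26.64.0/20 -> H7 at depth 20
  add 232.0.0.0/5 -> H0 at depth 5
  del 45.66.171.0/24 (clear depth 24)
  add 20.217.0.0/16 -> H0 at depth 16
  lookup 20.217.0.0: bits 00010100110110010 walk d0:H6→d1:-→d2:-→d3:-→d4:-→d5:-→d6:-→d7:-→d8:-→d9:-→d10:-→d11:-→d12:-→d13:-→d14:-→d15:-→d16:H0→d17:- -> H0
  lookup 169.26.64.87: bits 10101001000110100100 walk d0:H6→d1:-→d2:-→d3:-→d4:-→d5:-→d6:-→d7:-→d8:H0→d9:-→d10:-→d11:-→d12:-→d13:-→d14:-→d15:-→d16:-→d17:-→d18:-→d19:-→d20:H7 -> H7
  lookup 128.239.48.54: bits 10 walk d0:H6→d1:-→d2:- -> H6
  add 169.26.72.103/32 -> H0 at depth 32
  lookup 235.20.136.149: bits 111010110001 walk d0:H6→d1:-→d2:-→d3:-→d4:-→d5:H0→d6:-→d7:-→d8:-→d9:-→d10:-→d11:-→d12:H3 -> H3
  lookup 233.58.220.87: bits 111010 walk d0:H6→d1:-→d2:-→d3:-→d4:-→d5:H0→d6:- -> H0
  lookup 20.217.119.124: bits 00010100110110010111011101111100 walk d0:H6→d1:-→d2:-→d3:-→d4:-→d5:-→d6:-→d7:-→d8:-→d9:-→d10:-→d11:-→d12:-→d13:-→d14:-→d15:-→d16:H0→d17:-→d18:-→d19:-→d20:-→d21:-→d22:-→d23:-→d24:-→d25:-→d26:-→d27:-→d28:-→d29:-→d30:-→d31:-→d32:H7 -> H7
  lookup 235.23.62.61: bits 111010110001 walk d0:H6→d1:-→d2:-→d3:-→d4:-→d5:H0→d6:-→d7:-→d8:-→d9:-→d10:-→d11:-→d12:H3 -> H3
  del 20.217.119.124/32 (clear depth 32)
  del 45.66.171.192/28 (clear depth 28)
  lookup 169.26.72.103: bits 10101001000110100100100001100111 walk d0:H6→d1:-→d2:-→d3:-→d4:-→d5:-→d6:-→d7:-→d8:H0→d9:-→d10:-→d11:-→d12:-→d13:-→d14:-→d15:-→d16:-→d17:-→d18:-→d19:-→d20:H7→d21:-→d22:-→d23:-→d24:-→d25:-→d26:-→d27:-→d28:-→d29:-→d30:-→d31:-→d32:H0 -> H0
  del 169.26.64.0/20 (clear depth 20)
  lookup 169.27.56.143: bits 101010010001101 walk d0:H6→d1:-→d2:-→d3:-→d4:-→d5:-→d6:-→d7:-→d8:H0→d9:-→d10:-→d11:-→d12:-→d13:-→d14:-→d15:- -> H0
  lookup 140.164.161.150: bits 10 walk d0:H6→d1:-→d2:- -> H6
  add 45.0.0.0/8 -> H4 at depth 8
  lookup 235.16.8.97: bits 111010110001 walk d0:H6→d1:-→d2:-→d3:-→d4:-→d5:H0→d6:-→d7:-→d8:-→d9:-→d10:-→d11:-→d12:H3 -> H3
  lookup 169.26.72.103: bits 10101001000110100100100001100111 walk d0:H6→d1:-→d2:-→d3:-→d4:-→d5:-→d6:-→d7:-→d8:H0→d9:-→d10:-→d11:-→d12:-→d13:-→d14:-→d15:-→d16:-→d17:-→d18:-→d19:-→d20:-→d21:-→d22:-→d23:-→d24:-→d25:-→d26:-→d27:-→d28:-→d29:-→d30:-→d31:-→d32:H0 -> H0
  lookup 169.3.3.204: bits 10101001000 walk d0:H6→d1:-→d2:-→d3:-→d4:-→d5:-→d6:-→d7:-→d8:H0→d9:-→d10:-→d11:- -> H0

== LOOKUPS ==
["H5","H1","H4","no-route","H4","H7","H3","H4","H0","H7","H6","H3","H0","H7","H3","H0","H0","H6","H3","H0","H0"]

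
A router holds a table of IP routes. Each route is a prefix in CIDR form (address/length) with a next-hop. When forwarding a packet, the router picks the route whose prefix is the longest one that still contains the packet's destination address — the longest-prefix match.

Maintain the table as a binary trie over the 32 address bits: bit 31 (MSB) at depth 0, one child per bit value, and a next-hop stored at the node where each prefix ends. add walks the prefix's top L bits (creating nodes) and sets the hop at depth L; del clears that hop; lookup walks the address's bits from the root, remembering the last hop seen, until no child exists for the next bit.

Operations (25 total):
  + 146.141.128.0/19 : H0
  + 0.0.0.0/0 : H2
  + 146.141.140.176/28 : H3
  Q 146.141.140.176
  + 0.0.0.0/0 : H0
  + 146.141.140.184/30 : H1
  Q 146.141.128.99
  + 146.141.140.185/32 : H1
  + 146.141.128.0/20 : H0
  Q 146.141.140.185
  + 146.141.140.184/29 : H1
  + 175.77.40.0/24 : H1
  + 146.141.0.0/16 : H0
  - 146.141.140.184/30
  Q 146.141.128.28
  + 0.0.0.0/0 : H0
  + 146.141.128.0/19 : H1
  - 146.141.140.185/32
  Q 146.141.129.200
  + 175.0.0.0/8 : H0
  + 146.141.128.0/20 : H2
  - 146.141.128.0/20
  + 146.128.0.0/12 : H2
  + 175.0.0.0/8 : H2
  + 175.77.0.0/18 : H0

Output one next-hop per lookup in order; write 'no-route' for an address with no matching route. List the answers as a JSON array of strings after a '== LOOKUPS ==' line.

Process each operation:
  + 146.141.128.0/19 (H0) depth=19
  + 0.0.0.0/0 (H2) depth=0
  + 146.141.140.176/28 (H3) depth=28
  lookup 146.141.140.176: bits 1001001010001101100011001011 walk d0:H2→d1:-→d2:-→d3:-→d4:-→d5:-→d6:-→d7:-→d8:-→d9:-→d10:-→d11:-→d12:-→d13:-→d14:-→d15:-→d16:-→d17:-→d18:-→d19:H0→d20:-→d21:-→d22:-→d23:-→d24:-→d25:-→d26:-→d27:-→d28:H3 -> H3
  + 0.0.0.0/0 (H0) depth=0
  + 146.141.140.184/30 (H1) depth=30
  lookup 146.141.128.99: bits 10010010100011011000 walk d0:H0→d1:-→d2:-→d3:-→d4:-→d5:-→d6:-→d7:-→d8:-→d9:-→d10:-→d11:-→d12:-→d13:-→d14:-→d15:-→d16:-→d17:-→d18:-→d19:H0→d20:- -> H0
  + 146.141.140.185/32 (H1) depth=32
  + 146.141.128.0/20 (H0) depth=20
  lookup 146.141.140.185: bits 10010010100011011000110010111001 walk d0:H0→d1:-→d2:-→d3:-→d4:-→d5:-→d6:-→d7:-→d8:-→d9:-→d10:-→d11:-→d12:-→d13:-→d14:-→d15:-→d16:-→d17:-→d18:-→d19:H0→d20:H0→d21:-→d22:-→d23:-→d24:-→d25:-→d26:-→d27:-→d28:H3→d29:-→d30:H1→d31:-→d32:H1 -> H1
  + 146.141.140.184/29 (H1) depth=29
  + 175.77.40.0/24 (H1) depth=24
  + 146.141.0.0/16 (H0) depth=16
  - 146.141.140.184/30 clear@30
  lookup 146.141.128.28: bits 10010010100011011000 walk d0:H0→d1:-→d2:-→d3:-→d4:-→d5:-→d6:-→d7:-→d8:-→d9:-→d10:-→d11:-→d12:-→d13:-→d14:-→d15:-→d16:H0→d17:-→d18:-→d19:H0→d20:H0 -> H0
  + 0.0.0.0/0 (H0) depth=0
  + 146.141.128.0/19 (H1) depth=19
  - 146.141.140.185/32 clear@32
  lookup 146.141.129.200: bits 10010010100011011000 walk d0:H0→d1:-→d2:-→d3:-→d4:-→d5:-→d6:-→d7:-→d8:-→d9:-→d10:-→d11:-→d12:-→d13:-→d14:-→d15:-→d16:H0→d17:-→d18:-→d19:H1→d20:H0 -> H0
  + 175.0.0.0/8 (H0) depth=8
  + 146.141.128.0/20 (H2) depth=20
  - 146.141.128.0/20 clear@20
  + 146.128.0.0/12 (H2) depth=12
  + 175.0.0.0/8 (H2) depth=8
  + 175.77.0.0/18 (H0) depth=18

== LOOKUPS ==
["H3","H0","H1","H0","H0"]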